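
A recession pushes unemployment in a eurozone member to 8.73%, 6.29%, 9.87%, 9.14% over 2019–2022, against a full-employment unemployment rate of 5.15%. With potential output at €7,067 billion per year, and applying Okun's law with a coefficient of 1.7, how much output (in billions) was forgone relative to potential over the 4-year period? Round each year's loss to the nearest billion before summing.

Year 2019: gap = -1.7 × (8.73 - 5.15) = -6.086%, loss ≈ 7067 × 6.086/100 ≈ 430.
Year 2020: gap = -1.7 × (6.29 - 5.15) = -1.938%, loss ≈ 7067 × 1.938/100 ≈ 137.
Year 2021: gap = -1.7 × (9.87 - 5.15) = -8.024%, loss ≈ 7067 × 8.024/100 ≈ 567.
Year 2022: gap = -1.7 × (9.14 - 5.15) = -6.783%, loss ≈ 7067 × 6.783/100 ≈ 479.
Total lost output = 430 + 137 + 567 + 479 = 1613 billion.

€1,613 billion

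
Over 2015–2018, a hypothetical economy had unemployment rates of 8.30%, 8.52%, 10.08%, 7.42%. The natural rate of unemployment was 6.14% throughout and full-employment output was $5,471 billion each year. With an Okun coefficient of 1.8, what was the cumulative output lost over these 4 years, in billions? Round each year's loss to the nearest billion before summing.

Year 2015: gap = -1.8 × (8.3 - 6.14) = -3.888%, loss ≈ 5471 × 3.888/100 ≈ 213.
Year 2016: gap = -1.8 × (8.52 - 6.14) = -4.284%, loss ≈ 5471 × 4.284/100 ≈ 234.
Year 2017: gap = -1.8 × (10.08 - 6.14) = -7.092%, loss ≈ 5471 × 7.092/100 ≈ 388.
Year 2018: gap = -1.8 × (7.42 - 6.14) = -2.304%, loss ≈ 5471 × 2.304/100 ≈ 126.
Total lost output = 213 + 234 + 388 + 126 = 961 billion.

$961 billion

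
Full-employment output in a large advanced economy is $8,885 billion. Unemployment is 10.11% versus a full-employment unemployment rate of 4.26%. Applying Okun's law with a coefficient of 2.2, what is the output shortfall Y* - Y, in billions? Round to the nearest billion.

$1,143 billion

Output gap = -2.2 × (10.11 - 4.26) = -2.2 × 5.85 = -12.87%.
Actual GDP ≈ 8885 × 0.8713 ≈ 7742 billion, so the shortfall is 8885 - 7742 = 1143 billion.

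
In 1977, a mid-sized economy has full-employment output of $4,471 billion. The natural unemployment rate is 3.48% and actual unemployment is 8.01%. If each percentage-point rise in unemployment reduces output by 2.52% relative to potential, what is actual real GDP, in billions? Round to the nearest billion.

$3,961 billion

Unemployment gap = 8.01 - 3.48 = 4.53 points, so the output gap is -2.52 × 4.53 = -11.4156%.
Actual GDP = 4471 × (1 - 11.4156/100) = 4471 × 0.885844 ≈ 3961 billion.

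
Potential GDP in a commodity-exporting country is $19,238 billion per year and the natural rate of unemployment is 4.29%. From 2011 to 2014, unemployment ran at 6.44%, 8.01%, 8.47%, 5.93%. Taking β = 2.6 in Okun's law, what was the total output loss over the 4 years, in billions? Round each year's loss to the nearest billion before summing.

$5,847 billion

Year 2011: gap = -2.6 × (6.44 - 4.29) = -5.59%, loss ≈ 19238 × 5.59/100 ≈ 1075.
Year 2012: gap = -2.6 × (8.01 - 4.29) = -9.672%, loss ≈ 19238 × 9.672/100 ≈ 1861.
Year 2013: gap = -2.6 × (8.47 - 4.29) = -10.868%, loss ≈ 19238 × 10.868/100 ≈ 2091.
Year 2014: gap = -2.6 × (5.93 - 4.29) = -4.264%, loss ≈ 19238 × 4.264/100 ≈ 820.
Total lost output = 1075 + 1861 + 2091 + 820 = 5847 billion.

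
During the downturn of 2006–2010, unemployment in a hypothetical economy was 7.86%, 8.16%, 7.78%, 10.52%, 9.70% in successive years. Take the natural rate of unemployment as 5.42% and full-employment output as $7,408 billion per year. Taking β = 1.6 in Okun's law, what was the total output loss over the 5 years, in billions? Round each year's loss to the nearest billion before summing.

Year 2006: gap = -1.6 × (7.86 - 5.42) = -3.904%, loss ≈ 7408 × 3.904/100 ≈ 289.
Year 2007: gap = -1.6 × (8.16 - 5.42) = -4.384%, loss ≈ 7408 × 4.384/100 ≈ 325.
Year 2008: gap = -1.6 × (7.78 - 5.42) = -3.776%, loss ≈ 7408 × 3.776/100 ≈ 280.
Year 2009: gap = -1.6 × (10.52 - 5.42) = -8.16%, loss ≈ 7408 × 8.16/100 ≈ 604.
Year 2010: gap = -1.6 × (9.7 - 5.42) = -6.848%, loss ≈ 7408 × 6.848/100 ≈ 507.
Total lost output = 289 + 325 + 280 + 604 + 507 = 2005 billion.

$2,005 billion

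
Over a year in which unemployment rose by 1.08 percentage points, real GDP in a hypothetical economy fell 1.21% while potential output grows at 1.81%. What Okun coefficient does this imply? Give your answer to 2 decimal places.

β ≈ 2.80

Growth form: g_Y = g_Y* - β × Δu, so β = (g_Y* - g_Y)/Δu.
β = (1.81 + 1.21)/1.08 = 3.02/1.08 = 2.80.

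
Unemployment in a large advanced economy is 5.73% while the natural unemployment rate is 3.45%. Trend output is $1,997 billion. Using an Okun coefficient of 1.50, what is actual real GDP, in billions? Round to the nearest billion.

$1,929 billion

Unemployment gap = 5.73 - 3.45 = 2.28 points, so the output gap is -1.5 × 2.28 = -3.42%.
Actual GDP = 1997 × (1 - 3.42/100) = 1997 × 0.9658 ≈ 1929 billion.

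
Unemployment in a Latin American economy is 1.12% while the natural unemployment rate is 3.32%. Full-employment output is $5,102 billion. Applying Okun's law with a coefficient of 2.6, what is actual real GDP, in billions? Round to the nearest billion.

Unemployment gap = 1.12 - 3.32 = -2.2 points, so the output gap is -2.6 × (-2.2) = 5.72%.
Actual GDP = 5102 × (1 + 5.72/100) = 5102 × 1.0572 ≈ 5394 billion.

$5,394 billion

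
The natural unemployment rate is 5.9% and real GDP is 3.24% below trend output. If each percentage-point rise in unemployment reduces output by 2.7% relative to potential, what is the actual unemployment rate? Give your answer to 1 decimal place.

From Okun's law, u - u* = -(output gap)/β = -(-3.24)/2.7 = 1.2 points.
So u = 5.9 + 1.2 = 7.1%.

7.1%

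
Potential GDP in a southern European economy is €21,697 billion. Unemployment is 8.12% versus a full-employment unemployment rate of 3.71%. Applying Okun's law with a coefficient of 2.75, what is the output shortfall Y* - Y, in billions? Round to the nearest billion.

€2,631 billion

Output gap = -2.75 × (8.12 - 3.71) = -2.75 × 4.41 = -12.1275%.
Actual GDP ≈ 21697 × 0.878725 ≈ 19066 billion, so the shortfall is 21697 - 19066 = 2631 billion.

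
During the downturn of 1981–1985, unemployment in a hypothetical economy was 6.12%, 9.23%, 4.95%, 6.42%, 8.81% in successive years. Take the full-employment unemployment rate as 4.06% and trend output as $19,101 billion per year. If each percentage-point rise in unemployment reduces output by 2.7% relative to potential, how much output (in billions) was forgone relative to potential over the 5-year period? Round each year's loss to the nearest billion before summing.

Year 1981: gap = -2.7 × (6.12 - 4.06) = -5.562%, loss ≈ 19101 × 5.562/100 ≈ 1062.
Year 1982: gap = -2.7 × (9.23 - 4.06) = -13.959%, loss ≈ 19101 × 13.959/100 ≈ 2666.
Year 1983: gap = -2.7 × (4.95 - 4.06) = -2.403%, loss ≈ 19101 × 2.403/100 ≈ 459.
Year 1984: gap = -2.7 × (6.42 - 4.06) = -6.372%, loss ≈ 19101 × 6.372/100 ≈ 1217.
Year 1985: gap = -2.7 × (8.81 - 4.06) = -12.825%, loss ≈ 19101 × 12.825/100 ≈ 2450.
Total lost output = 1062 + 2666 + 459 + 1217 + 2450 = 7854 billion.

$7,854 billion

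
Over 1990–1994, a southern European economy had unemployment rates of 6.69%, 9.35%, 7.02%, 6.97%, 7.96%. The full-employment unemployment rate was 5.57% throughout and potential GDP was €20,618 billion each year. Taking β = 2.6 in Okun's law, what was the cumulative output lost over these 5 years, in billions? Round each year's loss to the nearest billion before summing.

€5,434 billion

Year 1990: gap = -2.6 × (6.69 - 5.57) = -2.912%, loss ≈ 20618 × 2.912/100 ≈ 600.
Year 1991: gap = -2.6 × (9.35 - 5.57) = -9.828%, loss ≈ 20618 × 9.828/100 ≈ 2026.
Year 1992: gap = -2.6 × (7.02 - 5.57) = -3.77%, loss ≈ 20618 × 3.77/100 ≈ 777.
Year 1993: gap = -2.6 × (6.97 - 5.57) = -3.64%, loss ≈ 20618 × 3.64/100 ≈ 750.
Year 1994: gap = -2.6 × (7.96 - 5.57) = -6.214%, loss ≈ 20618 × 6.214/100 ≈ 1281.
Total lost output = 600 + 2026 + 777 + 750 + 1281 = 5434 billion.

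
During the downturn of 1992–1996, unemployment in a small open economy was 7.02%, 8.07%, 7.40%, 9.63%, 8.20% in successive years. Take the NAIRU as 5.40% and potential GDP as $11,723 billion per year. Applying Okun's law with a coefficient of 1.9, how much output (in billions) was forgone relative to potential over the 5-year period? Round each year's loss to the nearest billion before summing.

$2,967 billion

Year 1992: gap = -1.9 × (7.02 - 5.4) = -3.078%, loss ≈ 11723 × 3.078/100 ≈ 361.
Year 1993: gap = -1.9 × (8.07 - 5.4) = -5.073%, loss ≈ 11723 × 5.073/100 ≈ 595.
Year 1994: gap = -1.9 × (7.4 - 5.4) = -3.8%, loss ≈ 11723 × 3.8/100 ≈ 445.
Year 1995: gap = -1.9 × (9.63 - 5.4) = -8.037%, loss ≈ 11723 × 8.037/100 ≈ 942.
Year 1996: gap = -1.9 × (8.2 - 5.4) = -5.32%, loss ≈ 11723 × 5.32/100 ≈ 624.
Total lost output = 361 + 595 + 445 + 942 + 624 = 2967 billion.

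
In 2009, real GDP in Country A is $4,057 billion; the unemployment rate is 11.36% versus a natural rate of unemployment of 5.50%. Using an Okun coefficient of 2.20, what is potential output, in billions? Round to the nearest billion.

$4,657 billion

Unemployment gap = 11.36 - 5.5 = 5.86 points, so output gap = -2.2 × 5.86 = -12.892%.
Since Y = Y* × (1 + gap/100), Y* = 4057/0.87108 ≈ 4657 billion.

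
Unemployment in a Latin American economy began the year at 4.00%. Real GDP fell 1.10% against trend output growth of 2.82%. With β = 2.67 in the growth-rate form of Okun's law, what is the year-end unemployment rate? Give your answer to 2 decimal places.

5.47%

Growth-rate Okun's law: g_Y = g_Y* - β × Δu, so Δu = (g_Y* - g_Y)/β.
Δu = (2.82 + 1.1)/2.67 = 3.92/2.67 = 1.47 percentage points.
Year-end unemployment = 4 + 1.47 = 5.47%.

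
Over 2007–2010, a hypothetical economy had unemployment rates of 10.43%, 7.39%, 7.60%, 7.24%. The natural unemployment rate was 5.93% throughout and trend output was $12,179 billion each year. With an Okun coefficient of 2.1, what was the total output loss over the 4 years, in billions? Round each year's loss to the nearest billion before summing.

Year 2007: gap = -2.1 × (10.43 - 5.93) = -9.45%, loss ≈ 12179 × 9.45/100 ≈ 1151.
Year 2008: gap = -2.1 × (7.39 - 5.93) = -3.066%, loss ≈ 12179 × 3.066/100 ≈ 373.
Year 2009: gap = -2.1 × (7.6 - 5.93) = -3.507%, loss ≈ 12179 × 3.507/100 ≈ 427.
Year 2010: gap = -2.1 × (7.24 - 5.93) = -2.751%, loss ≈ 12179 × 2.751/100 ≈ 335.
Total lost output = 1151 + 373 + 427 + 335 = 2286 billion.

$2,286 billion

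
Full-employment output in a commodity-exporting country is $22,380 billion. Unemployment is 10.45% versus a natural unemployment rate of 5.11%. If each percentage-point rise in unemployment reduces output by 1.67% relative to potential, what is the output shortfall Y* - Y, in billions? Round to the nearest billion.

Output gap = -1.67 × (10.45 - 5.11) = -1.67 × 5.34 = -8.9178%.
Actual GDP ≈ 22380 × 0.910822 ≈ 20384 billion, so the shortfall is 22380 - 20384 = 1996 billion.

$1,996 billion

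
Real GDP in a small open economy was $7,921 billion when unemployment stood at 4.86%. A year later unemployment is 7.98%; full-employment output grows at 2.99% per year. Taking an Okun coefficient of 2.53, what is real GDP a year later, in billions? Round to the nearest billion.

Δu = 7.98 - 4.86 = 3.12 points.
Okun's law (growth form): g_Y = g_Y* - β × Δu = 2.99 - 2.53 × (3.12) = 2.99 - 7.8936 = -4.9036%.
Real GDP in the next year = 7921 × (1 - 4.9036/100) = 7921 × 0.950964 ≈ 7533 billion.

$7,533 billion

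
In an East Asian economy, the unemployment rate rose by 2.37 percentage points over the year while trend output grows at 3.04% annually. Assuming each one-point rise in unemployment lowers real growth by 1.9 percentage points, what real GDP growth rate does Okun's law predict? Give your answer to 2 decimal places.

Growth-rate Okun's law: g_Y = g_Y* - β × Δu.
g_Y = 3.04 - 1.9 × (2.37) = 3.04 - 4.503 = -1.463%, i.e. -1.46% to 2 d.p.

-1.46%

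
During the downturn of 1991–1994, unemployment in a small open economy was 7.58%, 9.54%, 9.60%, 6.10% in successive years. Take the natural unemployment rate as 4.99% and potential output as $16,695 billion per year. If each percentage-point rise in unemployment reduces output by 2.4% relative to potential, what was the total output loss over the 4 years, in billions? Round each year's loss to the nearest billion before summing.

Year 1991: gap = -2.4 × (7.58 - 4.99) = -6.216%, loss ≈ 16695 × 6.216/100 ≈ 1038.
Year 1992: gap = -2.4 × (9.54 - 4.99) = -10.92%, loss ≈ 16695 × 10.92/100 ≈ 1823.
Year 1993: gap = -2.4 × (9.6 - 4.99) = -11.064%, loss ≈ 16695 × 11.064/100 ≈ 1847.
Year 1994: gap = -2.4 × (6.1 - 4.99) = -2.664%, loss ≈ 16695 × 2.664/100 ≈ 445.
Total lost output = 1038 + 1823 + 1847 + 445 = 5153 billion.

$5,153 billion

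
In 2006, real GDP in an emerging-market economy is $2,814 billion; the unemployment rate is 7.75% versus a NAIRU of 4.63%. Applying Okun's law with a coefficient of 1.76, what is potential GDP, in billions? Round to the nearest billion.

Unemployment gap = 7.75 - 4.63 = 3.12 points, so output gap = -1.76 × 3.12 = -5.4912%.
Since Y = Y* × (1 + gap/100), Y* = 2814/0.945088 ≈ 2978 billion.

$2,978 billion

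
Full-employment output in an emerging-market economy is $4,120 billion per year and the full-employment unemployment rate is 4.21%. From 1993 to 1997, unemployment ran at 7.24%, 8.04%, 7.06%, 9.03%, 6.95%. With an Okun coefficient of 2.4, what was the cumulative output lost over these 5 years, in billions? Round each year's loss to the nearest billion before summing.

Year 1993: gap = -2.4 × (7.24 - 4.21) = -7.272%, loss ≈ 4120 × 7.272/100 ≈ 300.
Year 1994: gap = -2.4 × (8.04 - 4.21) = -9.192%, loss ≈ 4120 × 9.192/100 ≈ 379.
Year 1995: gap = -2.4 × (7.06 - 4.21) = -6.84%, loss ≈ 4120 × 6.84/100 ≈ 282.
Year 1996: gap = -2.4 × (9.03 - 4.21) = -11.568%, loss ≈ 4120 × 11.568/100 ≈ 477.
Year 1997: gap = -2.4 × (6.95 - 4.21) = -6.576%, loss ≈ 4120 × 6.576/100 ≈ 271.
Total lost output = 300 + 379 + 282 + 477 + 271 = 1709 billion.

$1,709 billion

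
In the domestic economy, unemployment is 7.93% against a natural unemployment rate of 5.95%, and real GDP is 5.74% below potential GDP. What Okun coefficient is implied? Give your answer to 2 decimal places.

Okun's law: output gap = -β × (u - u*).
-5.74 = -β × (7.93 - 5.95) = -β × 1.98, so β = 5.74/1.98 = 2.90.

β ≈ 2.90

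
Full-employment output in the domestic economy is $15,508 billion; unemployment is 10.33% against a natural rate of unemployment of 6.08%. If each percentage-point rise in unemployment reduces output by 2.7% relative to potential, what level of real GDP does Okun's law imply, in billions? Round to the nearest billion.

Unemployment gap = 10.33 - 6.08 = 4.25 points, so the output gap is -2.7 × 4.25 = -11.475%.
Actual GDP = 15508 × (1 - 11.475/100) = 15508 × 0.88525 ≈ 13728 billion.

$13,728 billion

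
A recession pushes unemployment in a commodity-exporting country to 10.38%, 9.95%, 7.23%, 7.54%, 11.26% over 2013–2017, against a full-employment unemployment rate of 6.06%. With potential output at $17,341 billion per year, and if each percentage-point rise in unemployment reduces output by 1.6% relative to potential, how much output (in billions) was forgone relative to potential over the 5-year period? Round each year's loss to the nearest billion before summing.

$4,457 billion

Year 2013: gap = -1.6 × (10.38 - 6.06) = -6.912%, loss ≈ 17341 × 6.912/100 ≈ 1199.
Year 2014: gap = -1.6 × (9.95 - 6.06) = -6.224%, loss ≈ 17341 × 6.224/100 ≈ 1079.
Year 2015: gap = -1.6 × (7.23 - 6.06) = -1.872%, loss ≈ 17341 × 1.872/100 ≈ 325.
Year 2016: gap = -1.6 × (7.54 - 6.06) = -2.368%, loss ≈ 17341 × 2.368/100 ≈ 411.
Year 2017: gap = -1.6 × (11.26 - 6.06) = -8.32%, loss ≈ 17341 × 8.32/100 ≈ 1443.
Total lost output = 1199 + 1079 + 325 + 411 + 1443 = 4457 billion.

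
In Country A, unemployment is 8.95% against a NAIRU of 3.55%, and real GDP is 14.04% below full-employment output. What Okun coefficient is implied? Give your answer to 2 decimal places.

Okun's law: output gap = -β × (u - u*).
-14.04 = -β × (8.95 - 3.55) = -β × 5.4, so β = 14.04/5.4 = 2.60.

β ≈ 2.60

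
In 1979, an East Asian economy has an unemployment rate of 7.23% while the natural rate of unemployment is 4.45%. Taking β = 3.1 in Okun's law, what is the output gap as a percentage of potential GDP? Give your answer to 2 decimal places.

The unemployment gap is 7.23 - 4.45 = 2.78 percentage points.
Okun's law gives an output gap of -3.1 × 2.78 = -8.618%, i.e. 8.62% below potential.

-8.62%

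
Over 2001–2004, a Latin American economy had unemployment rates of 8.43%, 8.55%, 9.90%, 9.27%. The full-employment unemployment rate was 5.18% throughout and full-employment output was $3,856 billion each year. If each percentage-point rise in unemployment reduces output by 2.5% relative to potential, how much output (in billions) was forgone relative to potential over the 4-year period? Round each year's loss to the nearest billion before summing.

Year 2001: gap = -2.5 × (8.43 - 5.18) = -8.125%, loss ≈ 3856 × 8.125/100 ≈ 313.
Year 2002: gap = -2.5 × (8.55 - 5.18) = -8.425%, loss ≈ 3856 × 8.425/100 ≈ 325.
Year 2003: gap = -2.5 × (9.9 - 5.18) = -11.8%, loss ≈ 3856 × 11.8/100 ≈ 455.
Year 2004: gap = -2.5 × (9.27 - 5.18) = -10.225%, loss ≈ 3856 × 10.225/100 ≈ 394.
Total lost output = 313 + 325 + 455 + 394 = 1487 billion.

$1,487 billion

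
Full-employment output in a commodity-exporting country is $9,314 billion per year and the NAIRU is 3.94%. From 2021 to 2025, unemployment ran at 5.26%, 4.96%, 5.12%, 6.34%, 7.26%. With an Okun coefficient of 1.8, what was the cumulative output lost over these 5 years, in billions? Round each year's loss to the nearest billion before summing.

$1,549 billion

Year 2021: gap = -1.8 × (5.26 - 3.94) = -2.376%, loss ≈ 9314 × 2.376/100 ≈ 221.
Year 2022: gap = -1.8 × (4.96 - 3.94) = -1.836%, loss ≈ 9314 × 1.836/100 ≈ 171.
Year 2023: gap = -1.8 × (5.12 - 3.94) = -2.124%, loss ≈ 9314 × 2.124/100 ≈ 198.
Year 2024: gap = -1.8 × (6.34 - 3.94) = -4.32%, loss ≈ 9314 × 4.32/100 ≈ 402.
Year 2025: gap = -1.8 × (7.26 - 3.94) = -5.976%, loss ≈ 9314 × 5.976/100 ≈ 557.
Total lost output = 221 + 171 + 198 + 402 + 557 = 1549 billion.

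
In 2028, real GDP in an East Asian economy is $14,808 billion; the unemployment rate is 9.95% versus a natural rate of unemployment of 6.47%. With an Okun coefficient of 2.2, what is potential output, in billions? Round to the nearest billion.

$16,036 billion

Unemployment gap = 9.95 - 6.47 = 3.48 points, so output gap = -2.2 × 3.48 = -7.656%.
Since Y = Y* × (1 + gap/100), Y* = 14808/0.92344 ≈ 16036 billion.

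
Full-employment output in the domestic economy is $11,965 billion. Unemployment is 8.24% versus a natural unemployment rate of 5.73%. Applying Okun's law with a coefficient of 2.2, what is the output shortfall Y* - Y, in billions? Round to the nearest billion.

Output gap = -2.2 × (8.24 - 5.73) = -2.2 × 2.51 = -5.522%.
Actual GDP ≈ 11965 × 0.94478 ≈ 11304 billion, so the shortfall is 11965 - 11304 = 661 billion.

$661 billion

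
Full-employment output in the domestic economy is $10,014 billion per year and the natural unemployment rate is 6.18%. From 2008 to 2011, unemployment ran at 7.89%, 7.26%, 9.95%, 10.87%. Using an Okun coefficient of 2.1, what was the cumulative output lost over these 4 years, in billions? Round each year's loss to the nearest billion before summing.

$2,366 billion

Year 2008: gap = -2.1 × (7.89 - 6.18) = -3.591%, loss ≈ 10014 × 3.591/100 ≈ 360.
Year 2009: gap = -2.1 × (7.26 - 6.18) = -2.268%, loss ≈ 10014 × 2.268/100 ≈ 227.
Year 2010: gap = -2.1 × (9.95 - 6.18) = -7.917%, loss ≈ 10014 × 7.917/100 ≈ 793.
Year 2011: gap = -2.1 × (10.87 - 6.18) = -9.849%, loss ≈ 10014 × 9.849/100 ≈ 986.
Total lost output = 360 + 227 + 793 + 986 = 2366 billion.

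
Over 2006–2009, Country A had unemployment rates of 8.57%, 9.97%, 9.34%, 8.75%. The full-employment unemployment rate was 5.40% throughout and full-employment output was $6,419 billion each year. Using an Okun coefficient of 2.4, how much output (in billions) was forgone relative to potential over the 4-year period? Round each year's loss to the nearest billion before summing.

$2,315 billion

Year 2006: gap = -2.4 × (8.57 - 5.4) = -7.608%, loss ≈ 6419 × 7.608/100 ≈ 488.
Year 2007: gap = -2.4 × (9.97 - 5.4) = -10.968%, loss ≈ 6419 × 10.968/100 ≈ 704.
Year 2008: gap = -2.4 × (9.34 - 5.4) = -9.456%, loss ≈ 6419 × 9.456/100 ≈ 607.
Year 2009: gap = -2.4 × (8.75 - 5.4) = -8.04%, loss ≈ 6419 × 8.04/100 ≈ 516.
Total lost output = 488 + 704 + 607 + 516 = 2315 billion.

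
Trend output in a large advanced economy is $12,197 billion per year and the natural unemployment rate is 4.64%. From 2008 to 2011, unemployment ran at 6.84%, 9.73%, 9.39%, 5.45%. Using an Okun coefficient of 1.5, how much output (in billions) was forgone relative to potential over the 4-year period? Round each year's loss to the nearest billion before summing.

Year 2008: gap = -1.5 × (6.84 - 4.64) = -3.3%, loss ≈ 12197 × 3.3/100 ≈ 403.
Year 2009: gap = -1.5 × (9.73 - 4.64) = -7.635%, loss ≈ 12197 × 7.635/100 ≈ 931.
Year 2010: gap = -1.5 × (9.39 - 4.64) = -7.125%, loss ≈ 12197 × 7.125/100 ≈ 869.
Year 2011: gap = -1.5 × (5.45 - 4.64) = -1.215%, loss ≈ 12197 × 1.215/100 ≈ 148.
Total lost output = 403 + 931 + 869 + 148 = 2351 billion.

$2,351 billion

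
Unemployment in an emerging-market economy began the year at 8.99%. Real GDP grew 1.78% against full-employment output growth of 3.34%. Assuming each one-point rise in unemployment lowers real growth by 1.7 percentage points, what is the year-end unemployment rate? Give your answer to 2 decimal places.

Growth-rate Okun's law: g_Y = g_Y* - β × Δu, so Δu = (g_Y* - g_Y)/β.
Δu = (3.34 - 1.78)/1.7 = 1.56/1.7 = 0.92 percentage points.
Year-end unemployment = 8.99 + 0.92 = 9.91%.

9.91%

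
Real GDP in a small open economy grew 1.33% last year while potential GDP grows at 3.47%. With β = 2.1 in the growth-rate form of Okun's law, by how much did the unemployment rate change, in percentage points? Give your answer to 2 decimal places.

1.02 percentage points

Growth-rate Okun's law: g_Y = g_Y* - β × Δu, so Δu = (g_Y* - g_Y)/β.
Δu = (3.47 - 1.33)/2.1 = 2.14/2.1 = 1.02 percentage points.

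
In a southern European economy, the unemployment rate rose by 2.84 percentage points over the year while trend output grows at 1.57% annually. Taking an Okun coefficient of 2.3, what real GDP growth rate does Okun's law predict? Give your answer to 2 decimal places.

Growth-rate Okun's law: g_Y = g_Y* - β × Δu.
g_Y = 1.57 - 2.3 × (2.84) = 1.57 - 6.532 = -4.962%, i.e. -4.96% to 2 d.p.

-4.96%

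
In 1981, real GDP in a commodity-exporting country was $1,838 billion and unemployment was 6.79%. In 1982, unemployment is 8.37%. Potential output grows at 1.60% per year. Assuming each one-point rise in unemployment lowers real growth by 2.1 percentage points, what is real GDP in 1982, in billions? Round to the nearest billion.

$1,806 billion

Δu = 8.37 - 6.79 = 1.58 points.
Okun's law (growth form): g_Y = g_Y* - β × Δu = 1.60 - 2.1 × (1.58) = 1.6 - 3.318 = -1.718%.
Real GDP in the next year = 1838 × (1 - 1.718/100) = 1838 × 0.98282 ≈ 1806 billion.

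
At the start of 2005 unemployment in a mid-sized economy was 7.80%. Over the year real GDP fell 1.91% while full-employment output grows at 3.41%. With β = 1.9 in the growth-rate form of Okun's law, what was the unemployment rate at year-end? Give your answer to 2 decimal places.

Growth-rate Okun's law: g_Y = g_Y* - β × Δu, so Δu = (g_Y* - g_Y)/β.
Δu = (3.41 + 1.91)/1.9 = 5.32/1.9 = 2.80 percentage points.
Year-end unemployment = 7.8 + 2.8 = 10.60%.

10.60%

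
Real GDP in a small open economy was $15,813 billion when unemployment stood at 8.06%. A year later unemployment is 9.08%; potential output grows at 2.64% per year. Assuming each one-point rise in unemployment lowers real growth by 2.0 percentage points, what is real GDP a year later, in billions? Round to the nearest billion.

$15,908 billion

Δu = 9.08 - 8.06 = 1.02 points.
Okun's law (growth form): g_Y = g_Y* - β × Δu = 2.64 - 2.0 × (1.02) = 2.64 - 2.04 = 0.6%.
Real GDP in the next year = 15813 × (1 + 0.6/100) = 15813 × 1.006 ≈ 15908 billion.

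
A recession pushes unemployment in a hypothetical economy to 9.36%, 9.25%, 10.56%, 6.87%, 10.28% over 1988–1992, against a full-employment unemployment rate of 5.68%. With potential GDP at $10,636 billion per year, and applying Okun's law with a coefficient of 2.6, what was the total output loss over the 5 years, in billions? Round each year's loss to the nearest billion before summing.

Year 1988: gap = -2.6 × (9.36 - 5.68) = -9.568%, loss ≈ 10636 × 9.568/100 ≈ 1018.
Year 1989: gap = -2.6 × (9.25 - 5.68) = -9.282%, loss ≈ 10636 × 9.282/100 ≈ 987.
Year 1990: gap = -2.6 × (10.56 - 5.68) = -12.688%, loss ≈ 10636 × 12.688/100 ≈ 1349.
Year 1991: gap = -2.6 × (6.87 - 5.68) = -3.094%, loss ≈ 10636 × 3.094/100 ≈ 329.
Year 1992: gap = -2.6 × (10.28 - 5.68) = -11.96%, loss ≈ 10636 × 11.96/100 ≈ 1272.
Total lost output = 1018 + 987 + 1349 + 329 + 1272 = 4955 billion.

$4,955 billion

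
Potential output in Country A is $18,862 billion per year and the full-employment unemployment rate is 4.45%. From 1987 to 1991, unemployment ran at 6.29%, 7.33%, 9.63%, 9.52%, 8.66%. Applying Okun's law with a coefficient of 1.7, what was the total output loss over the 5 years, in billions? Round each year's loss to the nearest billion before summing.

Year 1987: gap = -1.7 × (6.29 - 4.45) = -3.128%, loss ≈ 18862 × 3.128/100 ≈ 590.
Year 1988: gap = -1.7 × (7.33 - 4.45) = -4.896%, loss ≈ 18862 × 4.896/100 ≈ 923.
Year 1989: gap = -1.7 × (9.63 - 4.45) = -8.806%, loss ≈ 18862 × 8.806/100 ≈ 1661.
Year 1990: gap = -1.7 × (9.52 - 4.45) = -8.619%, loss ≈ 18862 × 8.619/100 ≈ 1626.
Year 1991: gap = -1.7 × (8.66 - 4.45) = -7.157%, loss ≈ 18862 × 7.157/100 ≈ 1350.
Total lost output = 590 + 923 + 1661 + 1626 + 1350 = 6150 billion.

$6,150 billion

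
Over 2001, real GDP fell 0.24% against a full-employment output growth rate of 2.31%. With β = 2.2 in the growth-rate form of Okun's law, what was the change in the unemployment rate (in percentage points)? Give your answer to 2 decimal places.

Growth-rate Okun's law: g_Y = g_Y* - β × Δu, so Δu = (g_Y* - g_Y)/β.
Δu = (2.31 + 0.24)/2.2 = 2.55/2.2 = 1.16 percentage points.

1.16 percentage points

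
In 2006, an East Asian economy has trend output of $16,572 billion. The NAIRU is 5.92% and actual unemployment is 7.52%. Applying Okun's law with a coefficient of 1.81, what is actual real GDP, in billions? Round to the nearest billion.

Unemployment gap = 7.52 - 5.92 = 1.6 points, so the output gap is -1.81 × 1.6 = -2.896%.
Actual GDP = 16572 × (1 - 2.896/100) = 16572 × 0.97104 ≈ 16092 billion.

$16,092 billion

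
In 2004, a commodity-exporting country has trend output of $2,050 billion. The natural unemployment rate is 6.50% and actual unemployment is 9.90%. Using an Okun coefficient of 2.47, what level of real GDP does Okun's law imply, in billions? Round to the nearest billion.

$1,878 billion

Unemployment gap = 9.9 - 6.5 = 3.4 points, so the output gap is -2.47 × 3.4 = -8.398%.
Actual GDP = 2050 × (1 - 8.398/100) = 2050 × 0.91602 ≈ 1878 billion.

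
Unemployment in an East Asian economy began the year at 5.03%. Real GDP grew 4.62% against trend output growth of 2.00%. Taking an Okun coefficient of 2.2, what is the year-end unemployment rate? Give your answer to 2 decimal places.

3.84%

Growth-rate Okun's law: g_Y = g_Y* - β × Δu, so Δu = (g_Y* - g_Y)/β.
Δu = (2 - 4.62)/2.2 = -2.62/2.2 = -1.19 percentage points.
Year-end unemployment = 5.03 - 1.19 = 3.84%.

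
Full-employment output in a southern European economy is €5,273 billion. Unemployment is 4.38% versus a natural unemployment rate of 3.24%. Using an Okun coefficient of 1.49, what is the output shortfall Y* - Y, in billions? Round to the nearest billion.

Output gap = -1.49 × (4.38 - 3.24) = -1.49 × 1.14 = -1.6986%.
Actual GDP ≈ 5273 × 0.983014 ≈ 5183 billion, so the shortfall is 5273 - 5183 = 90 billion.

€90 billion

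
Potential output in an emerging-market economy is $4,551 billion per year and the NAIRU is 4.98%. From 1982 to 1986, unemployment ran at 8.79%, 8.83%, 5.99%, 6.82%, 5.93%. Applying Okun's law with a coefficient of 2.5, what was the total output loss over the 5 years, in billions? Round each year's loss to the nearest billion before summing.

$1,303 billion

Year 1982: gap = -2.5 × (8.79 - 4.98) = -9.525%, loss ≈ 4551 × 9.525/100 ≈ 433.
Year 1983: gap = -2.5 × (8.83 - 4.98) = -9.625%, loss ≈ 4551 × 9.625/100 ≈ 438.
Year 1984: gap = -2.5 × (5.99 - 4.98) = -2.525%, loss ≈ 4551 × 2.525/100 ≈ 115.
Year 1985: gap = -2.5 × (6.82 - 4.98) = -4.6%, loss ≈ 4551 × 4.6/100 ≈ 209.
Year 1986: gap = -2.5 × (5.93 - 4.98) = -2.375%, loss ≈ 4551 × 2.375/100 ≈ 108.
Total lost output = 433 + 438 + 115 + 209 + 108 = 1303 billion.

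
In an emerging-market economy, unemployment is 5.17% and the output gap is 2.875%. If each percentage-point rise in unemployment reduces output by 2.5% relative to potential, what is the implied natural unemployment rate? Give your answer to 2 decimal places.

From Okun's law, u - u* = -(output gap)/β = -(2.875)/2.5 = -1.15 points.
So u* = 5.17 + 1.15 = 6.32%.

6.32%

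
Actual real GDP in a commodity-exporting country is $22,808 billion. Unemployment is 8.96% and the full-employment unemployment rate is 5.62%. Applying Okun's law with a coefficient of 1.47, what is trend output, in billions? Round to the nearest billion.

$23,986 billion

Unemployment gap = 8.96 - 5.62 = 3.34 points, so output gap = -1.47 × 3.34 = -4.9098%.
Since Y = Y* × (1 + gap/100), Y* = 22808/0.950902 ≈ 23986 billion.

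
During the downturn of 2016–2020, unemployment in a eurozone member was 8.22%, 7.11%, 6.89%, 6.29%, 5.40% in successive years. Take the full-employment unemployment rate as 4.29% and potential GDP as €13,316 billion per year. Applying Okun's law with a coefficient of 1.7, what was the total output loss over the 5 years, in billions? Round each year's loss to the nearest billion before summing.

€2,821 billion

Year 2016: gap = -1.7 × (8.22 - 4.29) = -6.681%, loss ≈ 13316 × 6.681/100 ≈ 890.
Year 2017: gap = -1.7 × (7.11 - 4.29) = -4.794%, loss ≈ 13316 × 4.794/100 ≈ 638.
Year 2018: gap = -1.7 × (6.89 - 4.29) = -4.42%, loss ≈ 13316 × 4.42/100 ≈ 589.
Year 2019: gap = -1.7 × (6.29 - 4.29) = -3.4%, loss ≈ 13316 × 3.4/100 ≈ 453.
Year 2020: gap = -1.7 × (5.4 - 4.29) = -1.887%, loss ≈ 13316 × 1.887/100 ≈ 251.
Total lost output = 890 + 638 + 589 + 453 + 251 = 2821 billion.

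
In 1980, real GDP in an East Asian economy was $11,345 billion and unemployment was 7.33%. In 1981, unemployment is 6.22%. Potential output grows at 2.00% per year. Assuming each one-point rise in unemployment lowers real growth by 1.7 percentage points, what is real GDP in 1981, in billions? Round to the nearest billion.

$11,786 billion

Δu = 6.22 - 7.33 = -1.11 points.
Okun's law (growth form): g_Y = g_Y* - β × Δu = 2.00 - 1.7 × (-1.11) = 2 + 1.887 = 3.887%.
Real GDP in the next year = 11345 × (1 + 3.887/100) = 11345 × 1.03887 ≈ 11786 billion.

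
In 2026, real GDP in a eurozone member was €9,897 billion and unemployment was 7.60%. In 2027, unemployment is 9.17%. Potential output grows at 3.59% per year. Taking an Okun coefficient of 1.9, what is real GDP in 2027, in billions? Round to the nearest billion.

Δu = 9.17 - 7.6 = 1.57 points.
Okun's law (growth form): g_Y = g_Y* - β × Δu = 3.59 - 1.9 × (1.57) = 3.59 - 2.983 = 0.607%.
Real GDP in the next year = 9897 × (1 + 0.607/100) = 9897 × 1.00607 ≈ 9957 billion.

€9,957 billion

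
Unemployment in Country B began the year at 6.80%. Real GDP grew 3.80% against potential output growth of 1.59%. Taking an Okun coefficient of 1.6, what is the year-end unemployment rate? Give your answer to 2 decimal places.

5.42%

Growth-rate Okun's law: g_Y = g_Y* - β × Δu, so Δu = (g_Y* - g_Y)/β.
Δu = (1.59 - 3.8)/1.6 = -2.21/1.6 = -1.38 percentage points.
Year-end unemployment = 6.8 - 1.38 = 5.42%.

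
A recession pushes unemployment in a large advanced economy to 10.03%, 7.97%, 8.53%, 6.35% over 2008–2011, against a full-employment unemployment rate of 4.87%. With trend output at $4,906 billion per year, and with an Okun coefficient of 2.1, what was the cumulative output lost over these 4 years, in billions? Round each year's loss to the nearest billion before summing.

Year 2008: gap = -2.1 × (10.03 - 4.87) = -10.836%, loss ≈ 4906 × 10.836/100 ≈ 532.
Year 2009: gap = -2.1 × (7.97 - 4.87) = -6.51%, loss ≈ 4906 × 6.51/100 ≈ 319.
Year 2010: gap = -2.1 × (8.53 - 4.87) = -7.686%, loss ≈ 4906 × 7.686/100 ≈ 377.
Year 2011: gap = -2.1 × (6.35 - 4.87) = -3.108%, loss ≈ 4906 × 3.108/100 ≈ 152.
Total lost output = 532 + 319 + 377 + 152 = 1380 billion.

$1,380 billion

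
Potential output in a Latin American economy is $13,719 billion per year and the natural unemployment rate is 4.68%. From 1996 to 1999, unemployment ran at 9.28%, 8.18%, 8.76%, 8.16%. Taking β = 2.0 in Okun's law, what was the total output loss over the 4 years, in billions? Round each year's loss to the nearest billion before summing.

Year 1996: gap = -2.0 × (9.28 - 4.68) = -9.2%, loss ≈ 13719 × 9.2/100 ≈ 1262.
Year 1997: gap = -2.0 × (8.18 - 4.68) = -7%, loss ≈ 13719 × 7/100 ≈ 960.
Year 1998: gap = -2.0 × (8.76 - 4.68) = -8.16%, loss ≈ 13719 × 8.16/100 ≈ 1119.
Year 1999: gap = -2.0 × (8.16 - 4.68) = -6.96%, loss ≈ 13719 × 6.96/100 ≈ 955.
Total lost output = 1262 + 960 + 1119 + 955 = 4296 billion.

$4,296 billion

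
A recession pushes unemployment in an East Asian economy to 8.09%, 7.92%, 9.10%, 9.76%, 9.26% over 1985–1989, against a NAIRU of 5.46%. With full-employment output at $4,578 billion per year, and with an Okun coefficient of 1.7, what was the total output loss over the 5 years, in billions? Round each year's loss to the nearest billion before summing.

$1,310 billion

Year 1985: gap = -1.7 × (8.09 - 5.46) = -4.471%, loss ≈ 4578 × 4.471/100 ≈ 205.
Year 1986: gap = -1.7 × (7.92 - 5.46) = -4.182%, loss ≈ 4578 × 4.182/100 ≈ 191.
Year 1987: gap = -1.7 × (9.1 - 5.46) = -6.188%, loss ≈ 4578 × 6.188/100 ≈ 283.
Year 1988: gap = -1.7 × (9.76 - 5.46) = -7.31%, loss ≈ 4578 × 7.31/100 ≈ 335.
Year 1989: gap = -1.7 × (9.26 - 5.46) = -6.46%, loss ≈ 4578 × 6.46/100 ≈ 296.
Total lost output = 205 + 191 + 283 + 335 + 296 = 1310 billion.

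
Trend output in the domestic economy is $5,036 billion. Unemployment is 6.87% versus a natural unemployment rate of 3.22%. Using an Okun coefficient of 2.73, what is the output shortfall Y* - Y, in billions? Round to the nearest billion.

$502 billion

Output gap = -2.73 × (6.87 - 3.22) = -2.73 × 3.65 = -9.9645%.
Actual GDP ≈ 5036 × 0.900355 ≈ 4534 billion, so the shortfall is 5036 - 4534 = 502 billion.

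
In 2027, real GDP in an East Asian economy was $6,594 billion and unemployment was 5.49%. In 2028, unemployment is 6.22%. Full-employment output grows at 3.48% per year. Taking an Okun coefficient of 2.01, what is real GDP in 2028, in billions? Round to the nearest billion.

$6,727 billion

Δu = 6.22 - 5.49 = 0.73 points.
Okun's law (growth form): g_Y = g_Y* - β × Δu = 3.48 - 2.01 × (0.73) = 3.48 - 1.4673 = 2.0127%.
Real GDP in the next year = 6594 × (1 + 2.0127/100) = 6594 × 1.020127 ≈ 6727 billion.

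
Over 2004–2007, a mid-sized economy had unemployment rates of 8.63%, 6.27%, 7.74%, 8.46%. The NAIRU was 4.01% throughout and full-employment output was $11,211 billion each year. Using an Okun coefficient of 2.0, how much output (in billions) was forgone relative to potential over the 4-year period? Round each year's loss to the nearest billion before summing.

Year 2004: gap = -2.0 × (8.63 - 4.01) = -9.24%, loss ≈ 11211 × 9.24/100 ≈ 1036.
Year 2005: gap = -2.0 × (6.27 - 4.01) = -4.52%, loss ≈ 11211 × 4.52/100 ≈ 507.
Year 2006: gap = -2.0 × (7.74 - 4.01) = -7.46%, loss ≈ 11211 × 7.46/100 ≈ 836.
Year 2007: gap = -2.0 × (8.46 - 4.01) = -8.9%, loss ≈ 11211 × 8.9/100 ≈ 998.
Total lost output = 1036 + 507 + 836 + 998 = 3377 billion.

$3,377 billion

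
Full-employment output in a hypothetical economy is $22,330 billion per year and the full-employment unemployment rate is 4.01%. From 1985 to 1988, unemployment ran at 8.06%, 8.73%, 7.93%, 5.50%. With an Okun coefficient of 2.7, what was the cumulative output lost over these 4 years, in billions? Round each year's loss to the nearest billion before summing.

Year 1985: gap = -2.7 × (8.06 - 4.01) = -10.935%, loss ≈ 22330 × 10.935/100 ≈ 2442.
Year 1986: gap = -2.7 × (8.73 - 4.01) = -12.744%, loss ≈ 22330 × 12.744/100 ≈ 2846.
Year 1987: gap = -2.7 × (7.93 - 4.01) = -10.584%, loss ≈ 22330 × 10.584/100 ≈ 2363.
Year 1988: gap = -2.7 × (5.5 - 4.01) = -4.023%, loss ≈ 22330 × 4.023/100 ≈ 898.
Total lost output = 2442 + 2846 + 2363 + 898 = 8549 billion.

$8,549 billion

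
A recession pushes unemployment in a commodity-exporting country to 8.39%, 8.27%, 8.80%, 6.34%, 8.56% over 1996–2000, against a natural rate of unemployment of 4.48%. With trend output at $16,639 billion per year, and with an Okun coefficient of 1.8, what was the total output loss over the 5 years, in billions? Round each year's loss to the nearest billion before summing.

Year 1996: gap = -1.8 × (8.39 - 4.48) = -7.038%, loss ≈ 16639 × 7.038/100 ≈ 1171.
Year 1997: gap = -1.8 × (8.27 - 4.48) = -6.822%, loss ≈ 16639 × 6.822/100 ≈ 1135.
Year 1998: gap = -1.8 × (8.8 - 4.48) = -7.776%, loss ≈ 16639 × 7.776/100 ≈ 1294.
Year 1999: gap = -1.8 × (6.34 - 4.48) = -3.348%, loss ≈ 16639 × 3.348/100 ≈ 557.
Year 2000: gap = -1.8 × (8.56 - 4.48) = -7.344%, loss ≈ 16639 × 7.344/100 ≈ 1222.
Total lost output = 1171 + 1135 + 1294 + 557 + 1222 = 5379 billion.

$5,379 billion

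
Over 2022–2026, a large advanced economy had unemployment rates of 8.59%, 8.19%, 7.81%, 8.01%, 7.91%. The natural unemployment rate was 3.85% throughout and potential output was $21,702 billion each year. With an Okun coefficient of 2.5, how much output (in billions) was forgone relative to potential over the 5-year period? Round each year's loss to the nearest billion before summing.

Year 2022: gap = -2.5 × (8.59 - 3.85) = -11.85%, loss ≈ 21702 × 11.85/100 ≈ 2572.
Year 2023: gap = -2.5 × (8.19 - 3.85) = -10.85%, loss ≈ 21702 × 10.85/100 ≈ 2355.
Year 2024: gap = -2.5 × (7.81 - 3.85) = -9.9%, loss ≈ 21702 × 9.9/100 ≈ 2148.
Year 2025: gap = -2.5 × (8.01 - 3.85) = -10.4%, loss ≈ 21702 × 10.4/100 ≈ 2257.
Year 2026: gap = -2.5 × (7.91 - 3.85) = -10.15%, loss ≈ 21702 × 10.15/100 ≈ 2203.
Total lost output = 2572 + 2355 + 2148 + 2257 + 2203 = 11535 billion.

$11,535 billion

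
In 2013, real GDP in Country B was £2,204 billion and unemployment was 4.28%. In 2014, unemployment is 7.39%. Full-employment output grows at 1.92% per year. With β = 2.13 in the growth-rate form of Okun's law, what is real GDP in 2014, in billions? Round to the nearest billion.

£2,100 billion

Δu = 7.39 - 4.28 = 3.11 points.
Okun's law (growth form): g_Y = g_Y* - β × Δu = 1.92 - 2.13 × (3.11) = 1.92 - 6.6243 = -4.7043%.
Real GDP in the next year = 2204 × (1 - 4.7043/100) = 2204 × 0.952957 ≈ 2100 billion.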